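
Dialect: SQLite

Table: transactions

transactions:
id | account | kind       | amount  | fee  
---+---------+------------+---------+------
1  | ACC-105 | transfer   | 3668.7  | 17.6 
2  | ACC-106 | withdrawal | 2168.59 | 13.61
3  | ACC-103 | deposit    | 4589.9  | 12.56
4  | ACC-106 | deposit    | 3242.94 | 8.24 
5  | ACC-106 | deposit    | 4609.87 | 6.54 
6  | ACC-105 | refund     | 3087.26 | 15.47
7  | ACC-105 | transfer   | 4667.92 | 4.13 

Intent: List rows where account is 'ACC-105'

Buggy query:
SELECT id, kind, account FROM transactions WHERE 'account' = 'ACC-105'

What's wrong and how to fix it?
Bug: Single quotes denote string literals in SQL; the column name is being compared as a constant string

Fix: Remove the quotes around the column name (or use double quotes for an identifier)

Corrected query:
SELECT id, kind, account FROM transactions WHERE account = 'ACC-105'

Result:
id | kind     | account
---+----------+--------
1  | transfer | ACC-105
6  | refund   | ACC-105
7  | transfer | ACC-105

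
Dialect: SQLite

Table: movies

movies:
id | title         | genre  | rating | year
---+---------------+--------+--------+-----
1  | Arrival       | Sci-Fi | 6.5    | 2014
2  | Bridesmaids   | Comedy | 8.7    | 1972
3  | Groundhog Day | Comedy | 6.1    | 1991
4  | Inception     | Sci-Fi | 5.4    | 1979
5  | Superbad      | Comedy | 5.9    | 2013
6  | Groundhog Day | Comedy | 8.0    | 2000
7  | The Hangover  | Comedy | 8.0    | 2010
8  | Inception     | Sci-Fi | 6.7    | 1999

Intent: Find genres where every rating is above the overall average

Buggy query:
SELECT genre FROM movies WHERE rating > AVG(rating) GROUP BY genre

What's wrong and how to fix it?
Bug: AVG() is an aggregate; it can't sit directly in WHERE

Fix: Compute the overall average in a scalar subquery and compare each group's MIN against it in HAVING

Corrected query:
SELECT genre FROM movies GROUP BY genre HAVING MIN(rating) > (SELECT AVG(rating) FROM movies)

Result:
(no rows)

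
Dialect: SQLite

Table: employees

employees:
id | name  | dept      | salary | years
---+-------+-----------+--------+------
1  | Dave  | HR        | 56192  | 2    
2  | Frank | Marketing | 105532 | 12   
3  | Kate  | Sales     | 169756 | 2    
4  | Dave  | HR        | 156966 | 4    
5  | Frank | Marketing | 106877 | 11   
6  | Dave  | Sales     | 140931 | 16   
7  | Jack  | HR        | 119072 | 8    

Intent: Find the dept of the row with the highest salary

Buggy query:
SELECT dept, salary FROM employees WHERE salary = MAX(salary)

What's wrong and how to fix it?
Bug: WHERE is evaluated per row; an aggregate over the whole table isn't defined there

Fix: Use a subquery: WHERE salary = (SELECT MAX(salary) FROM employees)

Corrected query:
SELECT dept, salary FROM employees WHERE salary = (SELECT MAX(salary) FROM employees)

Result:
dept  | salary
------+-------
Sales | 169756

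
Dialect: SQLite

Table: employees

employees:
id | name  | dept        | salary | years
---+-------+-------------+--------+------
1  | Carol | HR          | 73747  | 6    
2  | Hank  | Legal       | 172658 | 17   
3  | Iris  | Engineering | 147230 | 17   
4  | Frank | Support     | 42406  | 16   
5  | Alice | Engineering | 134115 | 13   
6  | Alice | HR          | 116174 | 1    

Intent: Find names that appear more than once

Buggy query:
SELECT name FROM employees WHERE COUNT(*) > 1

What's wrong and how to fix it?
Bug: COUNT(*) is an aggregate and cannot be used in WHERE

Fix: GROUP BY name, then filter groups with HAVING COUNT(*) > 1

Corrected query:
SELECT name FROM employees GROUP BY name HAVING COUNT(*) > 1

Result:
name 
-----
Alice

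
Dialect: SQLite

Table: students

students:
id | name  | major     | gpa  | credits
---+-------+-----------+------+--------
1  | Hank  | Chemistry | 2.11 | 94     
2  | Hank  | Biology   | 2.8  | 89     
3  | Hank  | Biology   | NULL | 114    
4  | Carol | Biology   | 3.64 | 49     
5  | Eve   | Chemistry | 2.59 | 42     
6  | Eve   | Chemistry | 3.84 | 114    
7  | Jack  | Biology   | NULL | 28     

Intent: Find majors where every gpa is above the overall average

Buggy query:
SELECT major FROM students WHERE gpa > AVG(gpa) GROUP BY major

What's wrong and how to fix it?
Bug: WHERE evaluates per row before aggregation, so AVG() is unavailable

Fix: Compute the overall average in a scalar subquery and compare each group's MIN against it in HAVING

Corrected query:
SELECT major FROM students GROUP BY major HAVING MIN(gpa) > (SELECT AVG(gpa) FROM students)

Result:
(no rows)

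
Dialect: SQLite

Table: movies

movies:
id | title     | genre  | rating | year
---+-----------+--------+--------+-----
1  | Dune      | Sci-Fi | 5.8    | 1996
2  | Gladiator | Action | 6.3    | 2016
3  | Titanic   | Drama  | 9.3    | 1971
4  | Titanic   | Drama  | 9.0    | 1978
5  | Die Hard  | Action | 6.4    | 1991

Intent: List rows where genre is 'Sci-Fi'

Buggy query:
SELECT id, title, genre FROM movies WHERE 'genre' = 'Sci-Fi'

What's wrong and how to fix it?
Bug: Single quotes denote string literals in SQL; the column name is being compared as a constant string

Fix: Reference the column as genre without single quotes

Corrected query:
SELECT id, title, genre FROM movies WHERE genre = 'Sci-Fi'

Result:
id | title | genre 
---+-------+-------
1  | Dune  | Sci-Fi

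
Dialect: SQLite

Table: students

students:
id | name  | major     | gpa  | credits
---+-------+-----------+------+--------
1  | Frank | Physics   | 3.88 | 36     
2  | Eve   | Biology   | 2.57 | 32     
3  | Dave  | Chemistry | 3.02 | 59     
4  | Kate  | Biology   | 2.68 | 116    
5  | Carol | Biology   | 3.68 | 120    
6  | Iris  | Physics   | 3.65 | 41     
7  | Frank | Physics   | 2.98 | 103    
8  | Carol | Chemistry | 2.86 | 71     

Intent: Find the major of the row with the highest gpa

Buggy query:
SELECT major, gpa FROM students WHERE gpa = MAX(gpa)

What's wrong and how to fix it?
Bug: WHERE is evaluated per row; an aggregate over the whole table isn't defined there

Fix: Wrap MAX in a scalar subquery so WHERE compares against a single value

Corrected query:
SELECT major, gpa FROM students WHERE gpa = (SELECT MAX(gpa) FROM students)

Result:
major   | gpa 
--------+-----
Physics | 3.88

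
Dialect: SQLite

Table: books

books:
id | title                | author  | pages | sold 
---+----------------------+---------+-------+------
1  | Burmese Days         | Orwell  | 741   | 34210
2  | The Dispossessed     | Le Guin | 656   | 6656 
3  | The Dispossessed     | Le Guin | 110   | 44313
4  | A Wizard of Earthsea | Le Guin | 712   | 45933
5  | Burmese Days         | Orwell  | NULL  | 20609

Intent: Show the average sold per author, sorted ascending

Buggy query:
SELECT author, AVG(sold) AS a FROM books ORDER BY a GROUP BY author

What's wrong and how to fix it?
Bug: GROUP BY must precede ORDER BY

Fix: Reorder: SELECT … FROM … GROUP BY … ORDER BY …

Corrected query:
SELECT author, AVG(sold) AS a FROM books GROUP BY author ORDER BY a

Result:
author  | a           
--------+-------------
Orwell  | 27409.5     
Le Guin | 32300.666667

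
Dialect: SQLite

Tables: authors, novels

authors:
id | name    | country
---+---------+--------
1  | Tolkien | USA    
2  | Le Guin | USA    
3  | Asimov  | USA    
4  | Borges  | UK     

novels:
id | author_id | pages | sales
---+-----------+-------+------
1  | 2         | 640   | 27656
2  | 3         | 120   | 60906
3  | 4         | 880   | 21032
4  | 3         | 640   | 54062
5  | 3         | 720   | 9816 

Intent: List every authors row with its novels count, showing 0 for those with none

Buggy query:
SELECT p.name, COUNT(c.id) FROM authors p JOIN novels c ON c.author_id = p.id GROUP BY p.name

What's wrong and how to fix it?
Bug: An inner join excludes parents with zero children

Fix: Switch to LEFT JOIN to retain unmatched parent rows

Corrected query:
SELECT p.name, COUNT(c.id) FROM authors p LEFT JOIN novels c ON c.author_id = p.id GROUP BY p.name

Result:
name    | COUNT(c.id)
--------+------------
Asimov  | 3          
Borges  | 1          
Le Guin | 1          
Tolkien | 0          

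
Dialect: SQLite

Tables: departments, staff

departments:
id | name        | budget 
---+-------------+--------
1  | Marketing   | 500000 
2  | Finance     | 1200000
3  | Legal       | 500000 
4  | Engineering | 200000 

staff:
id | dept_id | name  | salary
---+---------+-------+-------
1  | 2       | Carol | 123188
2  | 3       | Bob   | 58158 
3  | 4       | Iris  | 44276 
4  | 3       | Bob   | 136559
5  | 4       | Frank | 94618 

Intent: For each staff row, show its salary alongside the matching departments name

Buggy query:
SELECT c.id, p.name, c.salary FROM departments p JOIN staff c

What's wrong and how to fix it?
Bug: JOIN with no ON clause produces a cartesian product; every staff row pairs with every departments row

Fix: Add ON c.dept_id = p.id to the JOIN

Corrected query:
SELECT c.id, p.name, c.salary FROM departments p JOIN staff c ON c.dept_id = p.id

Result:
id | name        | salary
---+-------------+-------
1  | Finance     | 123188
2  | Legal       | 58158 
3  | Engineering | 44276 
4  | Legal       | 136559
5  | Engineering | 94618 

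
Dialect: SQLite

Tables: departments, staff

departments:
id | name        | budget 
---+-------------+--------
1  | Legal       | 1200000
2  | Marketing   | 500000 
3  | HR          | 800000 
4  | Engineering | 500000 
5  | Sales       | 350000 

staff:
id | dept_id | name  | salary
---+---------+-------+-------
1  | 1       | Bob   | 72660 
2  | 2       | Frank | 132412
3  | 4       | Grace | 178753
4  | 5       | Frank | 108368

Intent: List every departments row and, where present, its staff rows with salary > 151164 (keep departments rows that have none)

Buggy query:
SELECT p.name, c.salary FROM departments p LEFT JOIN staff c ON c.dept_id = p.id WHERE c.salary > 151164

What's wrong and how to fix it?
Bug: A WHERE condition on the right-hand table after LEFT JOIN drops unmatched parents

Fix: Put 'c.salary > 151164' in the JOIN's ON clause instead of WHERE

Corrected query:
SELECT p.name, c.salary FROM departments p LEFT JOIN staff c ON c.dept_id = p.id AND c.salary > 151164

Result:
name        | salary
------------+-------
Legal       | NULL  
Marketing   | NULL  
HR          | NULL  
Engineering | 178753
Sales       | NULL  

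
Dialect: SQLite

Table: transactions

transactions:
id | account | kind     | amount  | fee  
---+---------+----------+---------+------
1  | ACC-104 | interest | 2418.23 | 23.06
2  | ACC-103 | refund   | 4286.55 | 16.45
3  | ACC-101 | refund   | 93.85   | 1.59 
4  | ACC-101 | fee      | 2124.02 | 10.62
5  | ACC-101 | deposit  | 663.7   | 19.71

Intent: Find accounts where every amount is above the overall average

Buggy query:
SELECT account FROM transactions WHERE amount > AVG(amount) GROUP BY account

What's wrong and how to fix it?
Bug: WHERE evaluates per row before aggregation, so AVG() is unavailable

Fix: Compute the overall average in a scalar subquery and compare each group's MIN against it in HAVING

Corrected query:
SELECT account FROM transactions GROUP BY account HAVING MIN(amount) > (SELECT AVG(amount) FROM transactions)

Result:
account
-------
ACC-103
ACC-104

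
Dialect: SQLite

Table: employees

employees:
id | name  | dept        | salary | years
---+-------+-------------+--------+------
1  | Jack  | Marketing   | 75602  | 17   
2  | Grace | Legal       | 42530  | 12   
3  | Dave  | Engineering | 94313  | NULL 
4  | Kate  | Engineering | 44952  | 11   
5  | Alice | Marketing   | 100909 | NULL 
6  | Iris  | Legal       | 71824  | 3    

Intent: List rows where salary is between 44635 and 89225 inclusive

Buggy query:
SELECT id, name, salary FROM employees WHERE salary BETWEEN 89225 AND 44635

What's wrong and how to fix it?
Bug: BETWEEN expects the lower bound first; with 89225 AND 44635 the range is empty

Fix: Swap the bounds so the smaller value comes first

Corrected query:
SELECT id, name, salary FROM employees WHERE salary BETWEEN 44635 AND 89225

Result:
id | name | salary
---+------+-------
1  | Jack | 75602 
4  | Kate | 44952 
6  | Iris | 71824 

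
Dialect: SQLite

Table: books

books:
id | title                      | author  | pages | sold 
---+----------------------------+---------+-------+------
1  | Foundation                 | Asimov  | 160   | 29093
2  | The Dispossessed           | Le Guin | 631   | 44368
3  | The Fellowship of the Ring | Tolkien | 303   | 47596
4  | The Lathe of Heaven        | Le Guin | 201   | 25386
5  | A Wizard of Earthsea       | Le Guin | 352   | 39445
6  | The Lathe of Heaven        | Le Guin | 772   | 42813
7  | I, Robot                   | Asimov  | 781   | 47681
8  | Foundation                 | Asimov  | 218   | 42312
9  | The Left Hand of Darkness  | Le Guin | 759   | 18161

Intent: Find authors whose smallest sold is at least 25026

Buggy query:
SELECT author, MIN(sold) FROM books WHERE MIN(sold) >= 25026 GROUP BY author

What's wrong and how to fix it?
Bug: MIN() in WHERE is a misuse of aggregate

Fix: Replace WHERE with HAVING after the GROUP BY

Corrected query:
SELECT author, MIN(sold) FROM books GROUP BY author HAVING MIN(sold) >= 25026

Result:
author  | MIN(sold)
--------+----------
Asimov  | 29093    
Tolkien | 47596    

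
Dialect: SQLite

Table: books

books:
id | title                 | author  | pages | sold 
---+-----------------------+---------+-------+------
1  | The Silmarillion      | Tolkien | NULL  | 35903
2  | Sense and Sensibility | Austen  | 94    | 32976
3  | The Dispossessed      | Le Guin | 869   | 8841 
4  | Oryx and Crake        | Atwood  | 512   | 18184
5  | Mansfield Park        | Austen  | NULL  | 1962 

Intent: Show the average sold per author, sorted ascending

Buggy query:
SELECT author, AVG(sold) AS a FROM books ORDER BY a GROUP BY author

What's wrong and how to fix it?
Bug: ORDER BY appears before GROUP BY; SQL clause order requires GROUP BY first

Fix: Reorder: SELECT … FROM … GROUP BY … ORDER BY …

Corrected query:
SELECT author, AVG(sold) AS a FROM books GROUP BY author ORDER BY a

Result:
author  | a    
--------+------
Le Guin | 8841 
Austen  | 17469
Atwood  | 18184
Tolkien | 35903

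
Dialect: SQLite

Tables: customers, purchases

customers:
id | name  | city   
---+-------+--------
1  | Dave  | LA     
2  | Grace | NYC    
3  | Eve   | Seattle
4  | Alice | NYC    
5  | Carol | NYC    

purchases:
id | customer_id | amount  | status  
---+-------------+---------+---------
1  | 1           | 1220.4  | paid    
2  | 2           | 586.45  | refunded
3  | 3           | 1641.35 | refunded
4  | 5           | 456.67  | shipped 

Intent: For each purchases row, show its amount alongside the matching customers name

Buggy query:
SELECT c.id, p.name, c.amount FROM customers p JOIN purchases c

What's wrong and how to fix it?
Bug: JOIN with no ON clause produces a cartesian product; every purchases row pairs with every customers row

Fix: Specify the join condition linking the foreign key to the parent id

Corrected query:
SELECT c.id, p.name, c.amount FROM customers p JOIN purchases c ON c.customer_id = p.id

Result:
id | name  | amount 
---+-------+--------
1  | Dave  | 1220.4 
2  | Grace | 586.45 
3  | Eve   | 1641.35
4  | Carol | 456.67 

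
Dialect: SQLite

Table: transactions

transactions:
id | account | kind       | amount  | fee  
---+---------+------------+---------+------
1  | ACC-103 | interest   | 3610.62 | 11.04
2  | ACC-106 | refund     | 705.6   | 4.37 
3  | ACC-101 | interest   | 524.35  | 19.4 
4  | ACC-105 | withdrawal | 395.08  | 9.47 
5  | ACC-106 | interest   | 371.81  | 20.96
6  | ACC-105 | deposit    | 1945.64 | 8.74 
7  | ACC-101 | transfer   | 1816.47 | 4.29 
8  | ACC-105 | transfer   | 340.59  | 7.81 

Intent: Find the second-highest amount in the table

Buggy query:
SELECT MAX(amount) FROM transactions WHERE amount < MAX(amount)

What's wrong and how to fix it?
Bug: MAX(amount) on the right of the comparison is an aggregate-in-WHERE error

Fix: Compute the overall MAX in a subquery, then take MAX of rows below it

Corrected query:
SELECT MAX(amount) FROM transactions WHERE amount < (SELECT MAX(amount) FROM transactions)

Result:
MAX(amount)
-----------
1945.64    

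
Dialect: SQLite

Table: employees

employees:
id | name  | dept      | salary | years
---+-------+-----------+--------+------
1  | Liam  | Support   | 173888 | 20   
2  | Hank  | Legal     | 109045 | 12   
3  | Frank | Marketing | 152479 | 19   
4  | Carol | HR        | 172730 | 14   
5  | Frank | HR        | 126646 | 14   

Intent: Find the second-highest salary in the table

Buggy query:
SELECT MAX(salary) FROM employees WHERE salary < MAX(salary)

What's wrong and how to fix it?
Bug: MAX(salary) on the right of the comparison is an aggregate-in-WHERE error

Fix: Compute the overall MAX in a subquery, then take MAX of rows below it

Corrected query:
SELECT MAX(salary) FROM employees WHERE salary < (SELECT MAX(salary) FROM employees)

Result:
MAX(salary)
-----------
172730     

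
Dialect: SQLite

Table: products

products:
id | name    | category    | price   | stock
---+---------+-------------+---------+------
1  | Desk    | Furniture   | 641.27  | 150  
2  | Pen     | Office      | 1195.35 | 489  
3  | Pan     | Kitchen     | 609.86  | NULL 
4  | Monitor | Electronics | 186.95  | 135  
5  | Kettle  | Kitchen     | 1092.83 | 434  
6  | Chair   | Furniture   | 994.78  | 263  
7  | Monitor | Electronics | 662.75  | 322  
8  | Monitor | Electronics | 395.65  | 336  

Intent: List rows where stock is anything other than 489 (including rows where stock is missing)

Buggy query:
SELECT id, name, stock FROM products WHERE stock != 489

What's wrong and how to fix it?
Bug: Inequality against NULL is unknown, not true; rows with NULL are dropped

Fix: Add an explicit OR stock IS NULL to include the missing-value rows

Corrected query:
SELECT id, name, stock FROM products WHERE stock != 489 OR stock IS NULL

Result:
id | name    | stock
---+---------+------
1  | Desk    | 150  
3  | Pan     | NULL 
4  | Monitor | 135  
5  | Kettle  | 434  
6  | Chair   | 263  
7  | Monitor | 322  
8  | Monitor | 336  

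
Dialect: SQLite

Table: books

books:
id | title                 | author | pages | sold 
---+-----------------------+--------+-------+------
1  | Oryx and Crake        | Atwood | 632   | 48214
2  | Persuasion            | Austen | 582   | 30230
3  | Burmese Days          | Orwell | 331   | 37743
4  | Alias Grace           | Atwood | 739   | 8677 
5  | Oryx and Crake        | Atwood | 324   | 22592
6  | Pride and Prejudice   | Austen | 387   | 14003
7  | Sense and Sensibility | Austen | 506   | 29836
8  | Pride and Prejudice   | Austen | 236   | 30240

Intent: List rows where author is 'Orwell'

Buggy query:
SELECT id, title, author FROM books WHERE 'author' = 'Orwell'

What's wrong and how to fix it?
Bug: 'author' in single quotes is a string literal, not the column; the comparison is literal-vs-literal and never true

Fix: Remove the quotes around the column name (or use double quotes for an identifier)

Corrected query:
SELECT id, title, author FROM books WHERE author = 'Orwell'

Result:
id | title        | author
---+--------------+-------
3  | Burmese Days | Orwell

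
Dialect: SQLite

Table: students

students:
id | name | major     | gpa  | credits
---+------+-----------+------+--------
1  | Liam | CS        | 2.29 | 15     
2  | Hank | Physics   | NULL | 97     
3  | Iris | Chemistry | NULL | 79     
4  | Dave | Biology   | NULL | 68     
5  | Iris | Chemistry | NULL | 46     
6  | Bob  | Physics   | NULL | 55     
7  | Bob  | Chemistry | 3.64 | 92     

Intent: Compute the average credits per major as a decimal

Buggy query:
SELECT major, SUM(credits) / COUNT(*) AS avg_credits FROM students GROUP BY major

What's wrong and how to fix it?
Bug: SUM(credits) and COUNT(*) are both integers; the division truncates the fractional part

Fix: Multiply by 1.0 (or CAST to REAL) to force floating-point division

Corrected query:
SELECT major, SUM(credits) * 1.0 / COUNT(*) AS avg_credits FROM students GROUP BY major

Result:
major     | avg_credits
----------+------------
Biology   | 68         
CS        | 15         
Chemistry | 72.333333  
Physics   | 76         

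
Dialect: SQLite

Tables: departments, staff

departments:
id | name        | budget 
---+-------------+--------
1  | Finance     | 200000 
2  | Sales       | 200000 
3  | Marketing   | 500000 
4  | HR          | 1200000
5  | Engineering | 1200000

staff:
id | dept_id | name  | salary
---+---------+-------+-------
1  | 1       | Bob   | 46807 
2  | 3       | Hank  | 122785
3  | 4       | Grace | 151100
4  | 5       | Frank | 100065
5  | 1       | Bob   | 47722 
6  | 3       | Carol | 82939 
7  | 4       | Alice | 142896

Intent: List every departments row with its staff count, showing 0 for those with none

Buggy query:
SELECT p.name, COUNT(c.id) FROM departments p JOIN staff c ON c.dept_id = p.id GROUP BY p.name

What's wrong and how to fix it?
Bug: An inner join excludes parents with zero children

Fix: Switch to LEFT JOIN to retain unmatched parent rows

Corrected query:
SELECT p.name, COUNT(c.id) FROM departments p LEFT JOIN staff c ON c.dept_id = p.id GROUP BY p.name

Result:
name        | COUNT(c.id)
------------+------------
Engineering | 1          
Finance     | 2          
HR          | 2          
Marketing   | 2          
Sales       | 0          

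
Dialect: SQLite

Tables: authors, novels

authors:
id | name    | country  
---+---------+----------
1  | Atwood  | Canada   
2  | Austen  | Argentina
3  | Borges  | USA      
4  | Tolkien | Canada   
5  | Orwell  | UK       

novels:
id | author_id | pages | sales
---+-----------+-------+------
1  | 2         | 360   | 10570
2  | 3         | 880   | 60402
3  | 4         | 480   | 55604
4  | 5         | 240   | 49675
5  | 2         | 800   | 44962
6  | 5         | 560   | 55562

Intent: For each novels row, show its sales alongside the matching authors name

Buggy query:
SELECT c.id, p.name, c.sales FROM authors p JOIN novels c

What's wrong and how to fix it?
Bug: JOIN with no ON clause produces a cartesian product; every novels row pairs with every authors row

Fix: Specify the join condition linking the foreign key to the parent id

Corrected query:
SELECT c.id, p.name, c.sales FROM authors p JOIN novels c ON c.author_id = p.id

Result:
id | name    | sales
---+---------+------
1  | Austen  | 10570
2  | Borges  | 60402
3  | Tolkien | 55604
4  | Orwell  | 49675
5  | Austen  | 44962
6  | Orwell  | 55562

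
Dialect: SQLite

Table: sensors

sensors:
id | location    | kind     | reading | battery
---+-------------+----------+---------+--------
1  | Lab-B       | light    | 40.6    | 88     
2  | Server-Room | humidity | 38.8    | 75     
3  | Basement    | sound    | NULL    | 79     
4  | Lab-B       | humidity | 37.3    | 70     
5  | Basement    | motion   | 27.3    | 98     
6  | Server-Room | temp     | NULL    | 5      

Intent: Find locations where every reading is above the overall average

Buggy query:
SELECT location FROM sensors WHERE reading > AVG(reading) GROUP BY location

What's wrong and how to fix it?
Bug: WHERE evaluates per row before aggregation, so AVG() is unavailable

Fix: Use a subquery for AVG and a HAVING MIN(...) filter so the condition holds for every row in the group

Corrected query:
SELECT location FROM sensors GROUP BY location HAVING MIN(reading) > (SELECT AVG(reading) FROM sensors)

Result:
location   
-----------
Lab-B      
Server-Room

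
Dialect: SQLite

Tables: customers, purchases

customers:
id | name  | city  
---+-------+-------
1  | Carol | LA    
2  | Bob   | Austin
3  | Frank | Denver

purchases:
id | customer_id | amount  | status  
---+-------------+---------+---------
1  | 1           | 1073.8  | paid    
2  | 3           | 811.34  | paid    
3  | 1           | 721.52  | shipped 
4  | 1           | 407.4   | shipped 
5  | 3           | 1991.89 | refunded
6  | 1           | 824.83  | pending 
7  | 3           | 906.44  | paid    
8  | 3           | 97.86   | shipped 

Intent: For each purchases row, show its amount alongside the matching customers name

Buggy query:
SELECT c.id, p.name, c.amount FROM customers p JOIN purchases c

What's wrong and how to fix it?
Bug: Missing join condition: each purchases row is matched to all customers rows instead of just its own

Fix: Add ON c.customer_id = p.id to the JOIN

Corrected query:
SELECT c.id, p.name, c.amount FROM customers p JOIN purchases c ON c.customer_id = p.id

Result:
id | name  | amount 
---+-------+--------
1  | Carol | 1073.8 
2  | Frank | 811.34 
3  | Carol | 721.52 
4  | Carol | 407.4  
5  | Frank | 1991.89
6  | Carol | 824.83 
7  | Frank | 906.44 
8  | Frank | 97.86  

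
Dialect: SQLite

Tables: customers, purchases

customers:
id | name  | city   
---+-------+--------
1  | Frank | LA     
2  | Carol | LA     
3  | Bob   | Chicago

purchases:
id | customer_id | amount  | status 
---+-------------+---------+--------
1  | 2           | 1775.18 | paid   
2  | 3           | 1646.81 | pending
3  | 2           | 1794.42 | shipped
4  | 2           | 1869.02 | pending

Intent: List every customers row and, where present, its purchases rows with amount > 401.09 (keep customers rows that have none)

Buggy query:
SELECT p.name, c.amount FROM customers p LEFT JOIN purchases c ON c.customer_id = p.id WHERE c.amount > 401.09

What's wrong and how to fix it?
Bug: A WHERE condition on the right-hand table after LEFT JOIN drops unmatched parents

Fix: Put 'c.amount > 401.09' in the JOIN's ON clause instead of WHERE

Corrected query:
SELECT p.name, c.amount FROM customers p LEFT JOIN purchases c ON c.customer_id = p.id AND c.amount > 401.09

Result:
name  | amount 
------+--------
Frank | NULL   
Carol | 1775.18
Carol | 1794.42
Carol | 1869.02
Bob   | 1646.81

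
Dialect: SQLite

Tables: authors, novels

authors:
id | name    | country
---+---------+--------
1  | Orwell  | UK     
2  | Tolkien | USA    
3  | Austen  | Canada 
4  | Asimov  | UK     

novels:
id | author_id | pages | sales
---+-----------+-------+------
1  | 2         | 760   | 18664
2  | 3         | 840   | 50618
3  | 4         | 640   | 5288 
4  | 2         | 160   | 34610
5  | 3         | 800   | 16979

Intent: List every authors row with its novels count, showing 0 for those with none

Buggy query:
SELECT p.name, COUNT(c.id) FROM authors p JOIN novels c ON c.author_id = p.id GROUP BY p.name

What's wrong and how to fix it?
Bug: An inner join excludes parents with zero children

Fix: Use LEFT JOIN so parents without children still appear (COUNT(c.id) gives 0)

Corrected query:
SELECT p.name, COUNT(c.id) FROM authors p LEFT JOIN novels c ON c.author_id = p.id GROUP BY p.name

Result:
name    | COUNT(c.id)
--------+------------
Asimov  | 1          
Austen  | 2          
Orwell  | 0          
Tolkien | 2          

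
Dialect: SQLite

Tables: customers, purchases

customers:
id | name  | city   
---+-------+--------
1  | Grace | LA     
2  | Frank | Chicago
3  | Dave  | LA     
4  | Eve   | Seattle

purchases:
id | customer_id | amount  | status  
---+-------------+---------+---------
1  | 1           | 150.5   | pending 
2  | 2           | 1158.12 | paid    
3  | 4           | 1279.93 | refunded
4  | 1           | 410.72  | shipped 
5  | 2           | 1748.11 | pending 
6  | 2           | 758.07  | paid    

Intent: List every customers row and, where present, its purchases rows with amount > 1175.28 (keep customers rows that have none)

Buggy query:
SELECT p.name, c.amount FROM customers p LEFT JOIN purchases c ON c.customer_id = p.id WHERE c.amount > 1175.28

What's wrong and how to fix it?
Bug: Filtering c.amount in WHERE discards the NULL rows produced by LEFT JOIN, turning it into an inner join

Fix: Move the right-table condition into the ON clause so unmatched parents are kept

Corrected query:
SELECT p.name, c.amount FROM customers p LEFT JOIN purchases c ON c.customer_id = p.id AND c.amount > 1175.28

Result:
name  | amount 
------+--------
Grace | NULL   
Frank | 1748.11
Dave  | NULL   
Eve   | 1279.93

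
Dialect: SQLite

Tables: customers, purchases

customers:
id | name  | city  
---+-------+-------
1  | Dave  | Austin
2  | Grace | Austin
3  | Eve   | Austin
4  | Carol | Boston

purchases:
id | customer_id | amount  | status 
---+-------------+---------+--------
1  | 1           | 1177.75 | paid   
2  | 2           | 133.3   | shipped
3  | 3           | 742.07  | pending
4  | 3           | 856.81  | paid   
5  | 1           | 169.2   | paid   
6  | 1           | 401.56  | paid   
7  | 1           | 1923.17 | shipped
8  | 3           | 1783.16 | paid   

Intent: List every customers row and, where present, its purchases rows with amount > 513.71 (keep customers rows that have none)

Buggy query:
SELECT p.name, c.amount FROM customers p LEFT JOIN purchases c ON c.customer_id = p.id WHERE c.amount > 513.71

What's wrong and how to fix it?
Bug: Filtering c.amount in WHERE discards the NULL rows produced by LEFT JOIN, turning it into an inner join

Fix: Move the right-table condition into the ON clause so unmatched parents are kept

Corrected query:
SELECT p.name, c.amount FROM customers p LEFT JOIN purchases c ON c.customer_id = p.id AND c.amount > 513.71

Result:
name  | amount 
------+--------
Dave  | 1177.75
Dave  | 1923.17
Grace | NULL   
Eve   | 742.07 
Eve   | 856.81 
Eve   | 1783.16
Carol | NULL   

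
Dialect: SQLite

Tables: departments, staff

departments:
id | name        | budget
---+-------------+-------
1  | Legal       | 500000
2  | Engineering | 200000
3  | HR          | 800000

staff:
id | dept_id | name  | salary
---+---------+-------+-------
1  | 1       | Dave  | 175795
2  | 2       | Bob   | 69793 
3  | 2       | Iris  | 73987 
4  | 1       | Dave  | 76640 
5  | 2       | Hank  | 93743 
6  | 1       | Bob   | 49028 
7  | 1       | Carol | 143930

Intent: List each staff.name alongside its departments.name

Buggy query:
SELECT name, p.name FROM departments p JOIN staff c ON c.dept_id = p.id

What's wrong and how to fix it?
Bug: Both tables have a 'name' column; the unqualified reference is ambiguous

Fix: Qualify the column with its table alias (c.name)

Corrected query:
SELECT c.name, p.name FROM departments p JOIN staff c ON c.dept_id = p.id

Result:
name  | name       
------+------------
Dave  | Legal      
Bob   | Engineering
Iris  | Engineering
Dave  | Legal      
Hank  | Engineering
Bob   | Legal      
Carol | Legal      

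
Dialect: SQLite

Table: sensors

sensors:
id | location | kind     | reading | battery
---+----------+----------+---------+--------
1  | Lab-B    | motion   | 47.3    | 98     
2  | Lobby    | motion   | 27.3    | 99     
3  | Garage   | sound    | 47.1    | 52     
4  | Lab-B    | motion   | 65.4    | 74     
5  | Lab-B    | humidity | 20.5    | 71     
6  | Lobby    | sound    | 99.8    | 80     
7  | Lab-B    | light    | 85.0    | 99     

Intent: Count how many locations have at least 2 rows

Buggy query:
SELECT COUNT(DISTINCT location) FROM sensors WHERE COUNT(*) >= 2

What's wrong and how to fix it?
Bug: COUNT(*) cannot appear in WHERE; the per-group count doesn't exist yet

Fix: Use a subquery that GROUPs and filters with HAVING, then count its rows

Corrected query:
SELECT COUNT(*) FROM (SELECT location FROM sensors GROUP BY location HAVING COUNT(*) >= 2)

Result:
COUNT(*)
--------
2       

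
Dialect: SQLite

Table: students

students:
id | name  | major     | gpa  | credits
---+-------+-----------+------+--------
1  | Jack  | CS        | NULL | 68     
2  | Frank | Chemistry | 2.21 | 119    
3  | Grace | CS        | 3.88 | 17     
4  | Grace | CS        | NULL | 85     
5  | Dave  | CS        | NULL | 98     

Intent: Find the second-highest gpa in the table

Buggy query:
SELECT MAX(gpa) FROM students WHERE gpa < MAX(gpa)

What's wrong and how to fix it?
Bug: The inner MAX is an aggregate inside WHERE, which is not allowed

Fix: Put the inner MAX in a scalar subquery

Corrected query:
SELECT MAX(gpa) FROM students WHERE gpa < (SELECT MAX(gpa) FROM students)

Result:
MAX(gpa)
--------
2.21    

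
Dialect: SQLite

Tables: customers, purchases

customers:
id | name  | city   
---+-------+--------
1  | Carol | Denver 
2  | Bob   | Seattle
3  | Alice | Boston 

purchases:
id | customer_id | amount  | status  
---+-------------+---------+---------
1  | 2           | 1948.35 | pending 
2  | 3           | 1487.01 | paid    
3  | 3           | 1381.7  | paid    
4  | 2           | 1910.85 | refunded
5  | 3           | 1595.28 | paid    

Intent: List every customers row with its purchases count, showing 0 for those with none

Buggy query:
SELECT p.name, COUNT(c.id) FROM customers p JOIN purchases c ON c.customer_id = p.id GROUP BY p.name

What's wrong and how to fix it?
Bug: INNER JOIN drops customers rows that have no matching purchases rows

Fix: Switch to LEFT JOIN to retain unmatched parent rows

Corrected query:
SELECT p.name, COUNT(c.id) FROM customers p LEFT JOIN purchases c ON c.customer_id = p.id GROUP BY p.name

Result:
name  | COUNT(c.id)
------+------------
Alice | 3          
Bob   | 2          
Carol | 0          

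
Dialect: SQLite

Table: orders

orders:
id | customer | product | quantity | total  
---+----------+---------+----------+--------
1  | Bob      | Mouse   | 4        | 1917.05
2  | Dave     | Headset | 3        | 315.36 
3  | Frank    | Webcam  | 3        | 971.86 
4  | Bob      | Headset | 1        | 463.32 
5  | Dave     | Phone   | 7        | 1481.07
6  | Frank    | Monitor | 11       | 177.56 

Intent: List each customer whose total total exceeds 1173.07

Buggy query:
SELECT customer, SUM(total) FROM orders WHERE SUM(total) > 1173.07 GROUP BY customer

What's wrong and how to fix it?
Bug: Aggregate functions cannot appear in a WHERE clause

Fix: Move the aggregate condition to a HAVING clause

Corrected query:
SELECT customer, SUM(total) FROM orders GROUP BY customer HAVING SUM(total) > 1173.07

Result:
customer | SUM(total)
---------+-----------
Bob      | 2380.37   
Dave     | 1796.43   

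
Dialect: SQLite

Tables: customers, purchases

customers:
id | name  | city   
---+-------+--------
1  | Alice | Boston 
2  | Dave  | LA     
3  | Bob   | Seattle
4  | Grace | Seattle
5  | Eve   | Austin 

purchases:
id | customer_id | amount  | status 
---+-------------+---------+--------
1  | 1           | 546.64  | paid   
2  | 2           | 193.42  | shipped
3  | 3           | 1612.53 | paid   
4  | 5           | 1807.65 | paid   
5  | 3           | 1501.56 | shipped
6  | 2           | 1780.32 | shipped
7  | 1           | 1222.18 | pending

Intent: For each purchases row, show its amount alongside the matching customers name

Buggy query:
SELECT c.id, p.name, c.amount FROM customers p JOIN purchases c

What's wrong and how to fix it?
Bug: Missing join condition: each purchases row is matched to all customers rows instead of just its own

Fix: Specify the join condition linking the foreign key to the parent id

Corrected query:
SELECT c.id, p.name, c.amount FROM customers p JOIN purchases c ON c.customer_id = p.id

Result:
id | name  | amount 
---+-------+--------
1  | Alice | 546.64 
2  | Dave  | 193.42 
3  | Bob   | 1612.53
4  | Eve   | 1807.65
5  | Bob   | 1501.56
6  | Dave  | 1780.32
7  | Alice | 1222.18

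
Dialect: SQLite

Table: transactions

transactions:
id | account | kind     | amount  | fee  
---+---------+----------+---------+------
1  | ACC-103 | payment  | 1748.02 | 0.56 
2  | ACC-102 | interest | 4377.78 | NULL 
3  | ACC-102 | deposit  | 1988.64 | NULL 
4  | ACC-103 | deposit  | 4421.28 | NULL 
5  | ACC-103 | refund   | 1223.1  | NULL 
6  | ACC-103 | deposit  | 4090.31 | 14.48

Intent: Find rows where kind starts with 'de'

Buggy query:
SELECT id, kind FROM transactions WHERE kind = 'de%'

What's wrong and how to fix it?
Bug: '=' compares the literal string including the % character; pattern matching needs LIKE

Fix: Replace '=' with LIKE so 'de%' is treated as a pattern

Corrected query:
SELECT id, kind FROM transactions WHERE kind LIKE 'de%'

Result:
id | kind   
---+--------
3  | deposit
4  | deposit
6  | deposit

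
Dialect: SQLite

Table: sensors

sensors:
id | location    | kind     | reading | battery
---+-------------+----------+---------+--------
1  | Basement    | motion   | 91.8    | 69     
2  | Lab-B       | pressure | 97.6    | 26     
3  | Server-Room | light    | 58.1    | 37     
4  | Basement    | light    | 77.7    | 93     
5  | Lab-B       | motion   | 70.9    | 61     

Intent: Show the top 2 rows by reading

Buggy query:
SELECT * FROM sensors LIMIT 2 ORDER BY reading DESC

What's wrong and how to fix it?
Bug: ORDER BY cannot follow LIMIT; LIMIT is the final clause

Fix: Swap the clauses: ORDER BY first, then LIMIT

Corrected query:
SELECT * FROM sensors ORDER BY reading DESC LIMIT 2

Result:
id | location | kind     | reading | battery
---+----------+----------+---------+--------
2  | Lab-B    | pressure | 97.6    | 26     
1  | Basement | motion   | 91.8    | 69     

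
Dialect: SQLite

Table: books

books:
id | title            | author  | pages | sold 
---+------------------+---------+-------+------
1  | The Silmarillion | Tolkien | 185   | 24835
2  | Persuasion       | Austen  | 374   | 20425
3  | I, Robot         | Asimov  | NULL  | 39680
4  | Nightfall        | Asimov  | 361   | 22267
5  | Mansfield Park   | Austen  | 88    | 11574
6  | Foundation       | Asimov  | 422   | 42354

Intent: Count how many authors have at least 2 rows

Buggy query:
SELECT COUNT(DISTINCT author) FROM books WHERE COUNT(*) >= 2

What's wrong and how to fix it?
Bug: WHERE filters individual rows, not groups, so a group-level COUNT is invalid there

Fix: Use a subquery that GROUPs and filters with HAVING, then count its rows

Corrected query:
SELECT COUNT(*) FROM (SELECT author FROM books GROUP BY author HAVING COUNT(*) >= 2)

Result:
COUNT(*)
--------
2       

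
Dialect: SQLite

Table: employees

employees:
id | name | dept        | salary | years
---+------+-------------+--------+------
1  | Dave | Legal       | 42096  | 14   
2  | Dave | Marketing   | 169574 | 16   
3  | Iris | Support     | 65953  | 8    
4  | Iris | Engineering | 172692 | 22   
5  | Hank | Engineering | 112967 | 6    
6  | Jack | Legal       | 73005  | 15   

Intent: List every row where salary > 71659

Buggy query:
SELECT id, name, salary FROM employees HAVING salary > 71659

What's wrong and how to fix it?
Bug: HAVING filters the output of aggregation, but this query has no GROUP BY and no aggregate functions, so SQLite rejects it (HAVING clause on a non-aggregate query); the condition here is per row

Fix: Replace HAVING with WHERE since the condition applies to individual rows

Corrected query:
SELECT id, name, salary FROM employees WHERE salary > 71659

Result:
id | name | salary
---+------+-------
2  | Dave | 169574
4  | Iris | 172692
5  | Hank | 112967
6  | Jack | 73005 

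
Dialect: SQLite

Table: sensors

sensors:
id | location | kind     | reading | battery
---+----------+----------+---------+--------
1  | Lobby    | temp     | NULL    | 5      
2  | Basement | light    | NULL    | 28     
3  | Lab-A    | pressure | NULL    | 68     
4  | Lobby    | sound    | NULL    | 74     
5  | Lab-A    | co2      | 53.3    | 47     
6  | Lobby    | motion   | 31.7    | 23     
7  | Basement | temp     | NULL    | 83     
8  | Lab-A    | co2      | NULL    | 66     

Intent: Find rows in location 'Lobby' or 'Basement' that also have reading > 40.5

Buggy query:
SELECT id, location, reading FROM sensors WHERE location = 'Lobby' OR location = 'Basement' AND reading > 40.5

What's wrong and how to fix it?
Bug: Without parentheses, AND is evaluated before OR, so the reading filter only applies to the 'Basement' branch

Fix: Group the OR with parentheses (or use IN), then AND the threshold

Corrected query:
SELECT id, location, reading FROM sensors WHERE (location = 'Lobby' OR location = 'Basement') AND reading > 40.5

Result:
(no rows)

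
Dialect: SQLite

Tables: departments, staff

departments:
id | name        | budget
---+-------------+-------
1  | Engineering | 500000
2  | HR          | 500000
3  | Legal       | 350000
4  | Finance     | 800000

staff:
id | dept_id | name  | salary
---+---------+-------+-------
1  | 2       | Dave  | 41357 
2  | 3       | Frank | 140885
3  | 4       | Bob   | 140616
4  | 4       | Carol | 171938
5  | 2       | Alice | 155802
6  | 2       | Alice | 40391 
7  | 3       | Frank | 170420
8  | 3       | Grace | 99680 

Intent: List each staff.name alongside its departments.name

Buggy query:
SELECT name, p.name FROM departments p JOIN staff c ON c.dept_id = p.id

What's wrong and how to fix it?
Bug: Both tables have a 'name' column; the unqualified reference is ambiguous

Fix: Qualify the column with its table alias (c.name)

Corrected query:
SELECT c.name, p.name FROM departments p JOIN staff c ON c.dept_id = p.id

Result:
name  | name   
------+--------
Dave  | HR     
Frank | Legal  
Bob   | Finance
Carol | Finance
Alice | HR     
Alice | HR     
Frank | Legal  
Grace | Legal  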